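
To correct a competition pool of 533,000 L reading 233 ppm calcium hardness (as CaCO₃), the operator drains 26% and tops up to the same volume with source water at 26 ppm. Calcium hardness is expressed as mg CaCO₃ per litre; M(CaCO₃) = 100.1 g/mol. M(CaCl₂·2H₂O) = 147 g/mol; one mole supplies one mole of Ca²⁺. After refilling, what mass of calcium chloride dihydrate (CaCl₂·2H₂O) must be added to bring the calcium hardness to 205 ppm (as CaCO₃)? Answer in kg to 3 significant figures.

After draining 26% and refilling: 233 × 0.74 + 26 × 0.26 = 179.18 ppm.
Deficit to target: 205 − 179.18 = 25.82 mg/L.
As CaCO₃: 25.82 mg/L × 533,000 L = 13,760 g; ÷ 100.1 = 137.5 mol Ca²⁺.
Mass: 137.5 × 147 = 20,210 g.

20.2 kg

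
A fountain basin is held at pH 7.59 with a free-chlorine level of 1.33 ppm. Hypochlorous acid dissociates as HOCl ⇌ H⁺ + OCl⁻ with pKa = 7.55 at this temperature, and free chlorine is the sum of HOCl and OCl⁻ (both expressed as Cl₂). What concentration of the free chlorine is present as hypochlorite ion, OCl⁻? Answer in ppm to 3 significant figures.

[OCl⁻]/[HOCl] = 10^(pH − pKa) = 10^(7.59 − 7.55) = 10^0.04 = 1.096.
Fraction as HOCl = 1 / (1 + 1.096) = 0.477.
OCl⁻ = (1 − 0.477) × 1.33 ppm = 0.6956 ppm.

0.696 ppm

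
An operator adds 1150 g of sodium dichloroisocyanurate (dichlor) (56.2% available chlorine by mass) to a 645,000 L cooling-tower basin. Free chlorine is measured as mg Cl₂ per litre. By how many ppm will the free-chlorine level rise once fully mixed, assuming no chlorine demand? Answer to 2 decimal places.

Available chlorine delivered: 1150 g × 0.562 = 646.3 g as Cl₂.
Concentration rise: 646.3 g / 645,000 L = 1.002 mg/L = 1.00 ppm.

1.00 ppm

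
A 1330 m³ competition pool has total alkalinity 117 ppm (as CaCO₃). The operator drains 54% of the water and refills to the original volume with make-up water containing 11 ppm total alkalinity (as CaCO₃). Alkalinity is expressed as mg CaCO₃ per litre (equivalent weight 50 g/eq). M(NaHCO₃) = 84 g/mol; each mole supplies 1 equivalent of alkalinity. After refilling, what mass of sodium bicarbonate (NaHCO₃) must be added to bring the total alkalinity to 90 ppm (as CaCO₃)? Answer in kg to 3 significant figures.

Volume: 1330 m³ = 1,330,000 L.
After draining 54% and refilling: 117 × 0.46 + 11 × 0.54 = 59.76 ppm.
Deficit to target: 90 − 59.76 = 30.24 mg/L.
As CaCO₃: 30.24 mg/L × 1,330,000 L = 40,220 g; ÷ 50 g/eq ÷ 1 = 804.4 mol NaHCO₃.
Mass: 804.4 × 84 = 67,570 g.

67.6 kg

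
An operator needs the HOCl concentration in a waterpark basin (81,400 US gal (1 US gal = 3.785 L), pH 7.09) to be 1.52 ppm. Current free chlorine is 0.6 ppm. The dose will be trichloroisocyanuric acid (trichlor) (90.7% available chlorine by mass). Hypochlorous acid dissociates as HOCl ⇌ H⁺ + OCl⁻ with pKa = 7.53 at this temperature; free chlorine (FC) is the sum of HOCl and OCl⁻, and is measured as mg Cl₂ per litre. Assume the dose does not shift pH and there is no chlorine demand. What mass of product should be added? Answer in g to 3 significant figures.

500 g

Volume: 81,400 US gal × 3.785 L/gal = 308,099 L.
[OCl⁻]/[HOCl] = 10^(pH − pKa) = 10^(7.09 − 7.53) = 0.3631; fraction as HOCl = 1/(1 + 0.3631) = 0.7336.
Free chlorine required for 1.52 ppm HOCl: 1.52 / 0.7336 = 2.072 ppm.
FC to add: 2.072 − 0.6 = 1.472 mg/L as Cl₂.
Cl₂ equivalent: 1.472 mg/L × 308,099 L = 453.5 g.
Product at 90.7% available Cl: 453.5 / 0.907 = 500 g.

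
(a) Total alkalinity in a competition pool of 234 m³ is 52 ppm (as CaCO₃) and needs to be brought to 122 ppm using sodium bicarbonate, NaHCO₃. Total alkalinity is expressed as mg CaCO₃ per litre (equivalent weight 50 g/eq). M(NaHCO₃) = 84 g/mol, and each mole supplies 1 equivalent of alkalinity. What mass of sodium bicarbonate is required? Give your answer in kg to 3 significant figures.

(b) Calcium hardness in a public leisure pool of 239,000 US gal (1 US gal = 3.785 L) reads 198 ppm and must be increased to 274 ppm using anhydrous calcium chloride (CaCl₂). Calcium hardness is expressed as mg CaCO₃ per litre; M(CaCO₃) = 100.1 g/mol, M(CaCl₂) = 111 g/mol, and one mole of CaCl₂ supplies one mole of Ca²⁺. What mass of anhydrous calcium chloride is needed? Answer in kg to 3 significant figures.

(a) 27.5 kg; (b) 76.2 kg

(a) Volume: 234 m³ = 234,000 L.
(a) Alkalinity to add: (122 − 52) = 70 mg/L as CaCO₃ × 234,000 L = 16,380 g as CaCO₃.
(a) Equivalents: 16,380 g ÷ 50 g/eq = 327.6 eq.
(a) NaHCO₃ supplies 1 eq per mole → 327.6 mol.
(a) Mass: 327.6 mol × 84 g/mol = 27,520 g.

(b) Volume: 239,000 US gal × 3.785 L/gal = 904,615 L.
(b) Hardness to add: (274 − 198) = 76 mg/L as CaCO₃ × 904,615 L = 68,750 g as CaCO₃.
(b) Moles of Ca²⁺ (1 mol Ca²⁺ ≡ 1 mol CaCO₃): 68,750 / 100.1 g/mol = 686.8 mol.
(b) Mass of CaCl₂: 686.8 × 111 = 76,240 g.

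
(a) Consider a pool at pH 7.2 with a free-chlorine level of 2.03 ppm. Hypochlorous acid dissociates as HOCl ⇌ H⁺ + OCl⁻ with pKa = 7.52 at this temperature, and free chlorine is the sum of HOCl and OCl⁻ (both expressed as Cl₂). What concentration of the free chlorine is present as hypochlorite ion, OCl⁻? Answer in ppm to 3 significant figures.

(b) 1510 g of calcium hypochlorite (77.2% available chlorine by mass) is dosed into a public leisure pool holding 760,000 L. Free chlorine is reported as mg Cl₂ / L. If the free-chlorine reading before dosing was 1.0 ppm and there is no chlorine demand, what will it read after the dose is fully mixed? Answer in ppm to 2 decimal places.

(a) 0.657 ppm; (b) 2.53 ppm

(a) [OCl⁻]/[HOCl] = 10^(pH − pKa) = 10^(7.2 − 7.52) = 10^-0.32 = 0.4786.
(a) Fraction as HOCl = 1 / (1 + 0.4786) = 0.6763.
(a) OCl⁻ = (1 − 0.6763) × 2.03 ppm = 0.6571 ppm.

(b) Available chlorine delivered: 1510 g × 0.772 = 1166 g as Cl₂.
(b) Concentration rise: 1166 g / 760,000 L = 1.534 mg/L = 1.53 ppm.
(b) Final FC: 1.0 + 1.53 = 2.53 ppm.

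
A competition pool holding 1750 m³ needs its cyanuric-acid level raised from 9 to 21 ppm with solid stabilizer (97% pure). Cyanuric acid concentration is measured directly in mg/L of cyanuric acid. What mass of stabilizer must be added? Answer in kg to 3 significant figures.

Volume: 1750 m³ = 1,750,000 L.
CYA to add: (21 − 9) = 12 mg/L × 1,750,000 L = 21,000 g cyanuric acid.
At 97% purity: 21,000 / 0.97 = 21,650 g product.

21.6 kg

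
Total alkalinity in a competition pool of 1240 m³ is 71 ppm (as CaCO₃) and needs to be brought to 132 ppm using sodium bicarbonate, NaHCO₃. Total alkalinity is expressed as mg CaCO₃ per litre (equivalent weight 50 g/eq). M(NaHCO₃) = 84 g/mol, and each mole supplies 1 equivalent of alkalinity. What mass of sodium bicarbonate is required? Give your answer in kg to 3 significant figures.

Volume: 1240 m³ = 1,240,000 L.
Alkalinity to add: (132 − 71) = 61 mg/L as CaCO₃ × 1,240,000 L = 75,640 g as CaCO₃.
Equivalents: 75,640 g ÷ 50 g/eq = 1513 eq.
NaHCO₃ supplies 1 eq per mole → 1513 mol.
Mass: 1513 mol × 84 g/mol = 127,100 g.

127 kg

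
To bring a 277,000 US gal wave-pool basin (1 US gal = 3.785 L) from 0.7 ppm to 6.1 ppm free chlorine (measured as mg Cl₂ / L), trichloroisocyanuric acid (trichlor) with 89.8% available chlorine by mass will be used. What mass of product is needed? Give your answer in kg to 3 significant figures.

6.30 kg

Volume: 277,000 US gal × 3.785 L/gal = 1,048,445 L.
Chlorine deficit: 6.1 − 0.7 = 5.4 ppm = 5.4 mg/L as Cl₂.
Cl₂ equivalent needed: 5.4 mg/L × 1,048,445 L = 5,662,000 mg = 5662 g.
Product at 89.8% available chlorine: 5662 / 0.898 = 6305 g.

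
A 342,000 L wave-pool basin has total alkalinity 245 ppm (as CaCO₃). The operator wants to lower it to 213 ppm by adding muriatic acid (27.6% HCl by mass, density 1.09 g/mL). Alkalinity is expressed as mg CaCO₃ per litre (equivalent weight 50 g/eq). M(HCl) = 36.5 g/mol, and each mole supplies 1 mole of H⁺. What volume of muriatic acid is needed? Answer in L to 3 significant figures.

26.6 L

Alkalinity to neutralize: (245 − 213) = 32 mg/L as CaCO₃ × 342,000 L = 10,940 g as CaCO₃.
Equivalents of H⁺ required: 10,940 ÷ 50 g/eq = 218.9 eq = 218.9 mol HCl.
Mass of HCl: 218.9 × 36.5 = 7989 g.
Mass of 27.6% solution: 7989 / 0.276 = 28,950 g.
Volume: 28,950 g ÷ 1.09 g/mL = 26,560 mL.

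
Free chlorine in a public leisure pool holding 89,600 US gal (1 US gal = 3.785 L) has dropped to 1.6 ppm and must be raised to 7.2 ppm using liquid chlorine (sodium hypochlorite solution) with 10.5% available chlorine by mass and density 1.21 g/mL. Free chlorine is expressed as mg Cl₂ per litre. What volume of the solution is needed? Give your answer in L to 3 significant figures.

Volume: 89,600 US gal × 3.785 L/gal = 339,136 L.
Chlorine deficit: 7.2 − 1.6 = 5.6 ppm = 5.6 mg/L as Cl₂.
Cl₂ equivalent needed: 5.6 mg/L × 339,136 L = 1,899,000 mg = 1899 g.
Product at 10.5% available chlorine: 1899 / 0.105 = 18,090 g.
Volume at density 1.21 g/mL: 18,090 g ÷ 1.21 g/mL = 14,950 mL.

14.9 L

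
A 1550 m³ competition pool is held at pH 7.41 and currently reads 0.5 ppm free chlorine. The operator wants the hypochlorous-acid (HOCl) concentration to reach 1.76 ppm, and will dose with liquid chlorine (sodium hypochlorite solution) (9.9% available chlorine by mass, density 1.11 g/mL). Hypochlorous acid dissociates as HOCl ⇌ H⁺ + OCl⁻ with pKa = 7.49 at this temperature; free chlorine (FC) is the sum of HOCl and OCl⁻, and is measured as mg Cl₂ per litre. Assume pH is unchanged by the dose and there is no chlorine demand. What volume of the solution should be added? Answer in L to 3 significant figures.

38.4 L

Volume: 1550 m³ = 1,550,000 L.
[OCl⁻]/[HOCl] = 10^(pH − pKa) = 10^(7.41 − 7.49) = 0.8318; fraction as HOCl = 1/(1 + 0.8318) = 0.5459.
Free chlorine required for 1.76 ppm HOCl: 1.76 / 0.5459 = 3.224 ppm.
FC to add: 3.224 − 0.5 = 2.724 mg/L as Cl₂.
Cl₂ equivalent: 2.724 mg/L × 1,550,000 L = 4222 g.
Product at 9.9% available Cl: 4222 / 0.099 = 42,650 g.
Volume: 42,650 g ÷ 1.11 g/mL = 38,420 mL.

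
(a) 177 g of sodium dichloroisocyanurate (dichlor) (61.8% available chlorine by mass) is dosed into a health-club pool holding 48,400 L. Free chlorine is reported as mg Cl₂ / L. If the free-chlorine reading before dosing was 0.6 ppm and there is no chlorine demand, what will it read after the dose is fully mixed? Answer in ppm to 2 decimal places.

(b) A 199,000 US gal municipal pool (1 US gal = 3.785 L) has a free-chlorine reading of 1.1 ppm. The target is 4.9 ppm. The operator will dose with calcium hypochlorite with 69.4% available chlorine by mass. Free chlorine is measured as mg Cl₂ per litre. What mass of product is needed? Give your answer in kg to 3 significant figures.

(a) 2.86 ppm; (b) 4.12 kg

(a) Available chlorine delivered: 177 g × 0.618 = 109.4 g as Cl₂.
(a) Concentration rise: 109.4 g / 48,400 L = 2.26 mg/L = 2.26 ppm.
(a) Final FC: 0.6 + 2.26 = 2.86 ppm.

(b) Volume: 199,000 US gal × 3.785 L/gal = 753,215 L.
(b) Chlorine deficit: 4.9 − 1.1 = 3.8 ppm = 3.8 mg/L as Cl₂.
(b) Cl₂ equivalent needed: 3.8 mg/L × 753,215 L = 2,862,000 mg = 2862 g.
(b) Product at 69.4% available chlorine: 2862 / 0.694 = 4124 g.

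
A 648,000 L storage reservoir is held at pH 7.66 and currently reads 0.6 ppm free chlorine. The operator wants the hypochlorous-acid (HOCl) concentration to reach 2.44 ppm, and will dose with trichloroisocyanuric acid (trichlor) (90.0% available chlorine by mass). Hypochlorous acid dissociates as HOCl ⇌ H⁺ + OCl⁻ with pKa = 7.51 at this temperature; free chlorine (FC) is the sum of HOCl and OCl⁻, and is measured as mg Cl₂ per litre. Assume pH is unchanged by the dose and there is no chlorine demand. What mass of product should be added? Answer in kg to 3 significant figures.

[OCl⁻]/[HOCl] = 10^(pH − pKa) = 10^(7.66 − 7.51) = 1.413; fraction as HOCl = 1/(1 + 1.413) = 0.4145.
Free chlorine required for 2.44 ppm HOCl: 2.44 / 0.4145 = 5.887 ppm.
FC to add: 5.887 − 0.6 = 5.287 mg/L as Cl₂.
Cl₂ equivalent: 5.287 mg/L × 648,000 L = 3426 g.
Product at 90.0% available Cl: 3426 / 0.9 = 3806 g.

3.81 kg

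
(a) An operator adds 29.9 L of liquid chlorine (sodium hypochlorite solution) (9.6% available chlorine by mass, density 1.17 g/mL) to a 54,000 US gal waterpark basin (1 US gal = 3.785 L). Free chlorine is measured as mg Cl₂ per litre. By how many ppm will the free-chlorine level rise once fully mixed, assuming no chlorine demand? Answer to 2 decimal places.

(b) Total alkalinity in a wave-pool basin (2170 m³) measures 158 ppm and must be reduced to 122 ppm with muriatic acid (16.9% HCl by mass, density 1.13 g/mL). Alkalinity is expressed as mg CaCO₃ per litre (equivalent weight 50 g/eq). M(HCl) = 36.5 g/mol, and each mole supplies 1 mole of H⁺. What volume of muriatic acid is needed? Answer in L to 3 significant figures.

(a) Volume: 54,000 US gal × 3.785 L/gal = 204,390 L.
(a) Mass of solution: 29.9 L × 1000 mL/L × 1.17 g/mL = 34,980 g.
(a) Available chlorine delivered: 34,980 g × 0.096 = 3358 g as Cl₂.
(a) Concentration rise: 3358 g / 204,390 L = 16.43 mg/L = 16.43 ppm.

(b) Volume: 2170 m³ = 2,170,000 L.
(b) Alkalinity to neutralize: (158 − 122) = 36 mg/L as CaCO₃ × 2,170,000 L = 78,120 g as CaCO₃.
(b) Equivalents of H⁺ required: 78,120 ÷ 50 g/eq = 1562 eq = 1562 mol HCl.
(b) Mass of HCl: 1562 × 36.5 = 57,030 g.
(b) Mass of 16.9% solution: 57,030 / 0.169 = 337,400 g.
(b) Volume: 337,400 g ÷ 1.13 g/mL = 298,600 mL.

(a) 16.43 ppm; (b) 299 L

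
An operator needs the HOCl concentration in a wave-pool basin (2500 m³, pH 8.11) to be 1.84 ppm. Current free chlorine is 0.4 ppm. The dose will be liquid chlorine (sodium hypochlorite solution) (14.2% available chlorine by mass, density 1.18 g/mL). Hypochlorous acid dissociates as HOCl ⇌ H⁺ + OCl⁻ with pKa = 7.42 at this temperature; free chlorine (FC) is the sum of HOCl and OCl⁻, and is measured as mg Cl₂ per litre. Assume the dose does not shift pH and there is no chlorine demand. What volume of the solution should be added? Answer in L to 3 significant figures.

Volume: 2500 m³ = 2,500,000 L.
[OCl⁻]/[HOCl] = 10^(pH − pKa) = 10^(8.11 − 7.42) = 4.898; fraction as HOCl = 1/(1 + 4.898) = 0.1696.
Free chlorine required for 1.84 ppm HOCl: 1.84 / 0.1696 = 10.85 ppm.
FC to add: 10.85 − 0.4 = 10.45 mg/L as Cl₂.
Cl₂ equivalent: 10.45 mg/L × 2,500,000 L = 26,130 g.
Product at 14.2% available Cl: 26,130 / 0.142 = 184,000 g.
Volume: 184,000 g ÷ 1.18 g/mL = 155,900 mL.

156 L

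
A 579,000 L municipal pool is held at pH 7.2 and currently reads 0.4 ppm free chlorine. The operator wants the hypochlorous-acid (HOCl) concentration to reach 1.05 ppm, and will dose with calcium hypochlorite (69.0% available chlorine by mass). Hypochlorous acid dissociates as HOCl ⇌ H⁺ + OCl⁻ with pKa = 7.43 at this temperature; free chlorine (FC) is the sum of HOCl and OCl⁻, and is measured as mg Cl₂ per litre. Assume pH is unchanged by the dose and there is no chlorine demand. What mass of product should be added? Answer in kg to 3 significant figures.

1.06 kg

[OCl⁻]/[HOCl] = 10^(pH − pKa) = 10^(7.2 − 7.43) = 0.5888; fraction as HOCl = 1/(1 + 0.5888) = 0.6294.
Free chlorine required for 1.05 ppm HOCl: 1.05 / 0.6294 = 1.668 ppm.
FC to add: 1.668 − 0.4 = 1.268 mg/L as Cl₂.
Cl₂ equivalent: 1.268 mg/L × 579,000 L = 734.3 g.
Product at 69.0% available Cl: 734.3 / 0.69 = 1064 g.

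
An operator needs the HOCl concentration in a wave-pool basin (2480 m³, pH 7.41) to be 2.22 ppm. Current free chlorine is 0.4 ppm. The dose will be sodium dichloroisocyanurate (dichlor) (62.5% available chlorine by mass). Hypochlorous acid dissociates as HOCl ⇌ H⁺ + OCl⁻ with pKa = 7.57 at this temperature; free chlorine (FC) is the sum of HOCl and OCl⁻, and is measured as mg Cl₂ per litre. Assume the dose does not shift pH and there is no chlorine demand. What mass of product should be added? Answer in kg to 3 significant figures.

13.3 kg

Volume: 2480 m³ = 2,480,000 L.
[OCl⁻]/[HOCl] = 10^(pH − pKa) = 10^(7.41 − 7.57) = 0.6918; fraction as HOCl = 1/(1 + 0.6918) = 0.5911.
Free chlorine required for 2.22 ppm HOCl: 2.22 / 0.5911 = 3.756 ppm.
FC to add: 3.756 − 0.4 = 3.356 mg/L as Cl₂.
Cl₂ equivalent: 3.356 mg/L × 2,480,000 L = 8323 g.
Product at 62.5% available Cl: 8323 / 0.625 = 13,320 g.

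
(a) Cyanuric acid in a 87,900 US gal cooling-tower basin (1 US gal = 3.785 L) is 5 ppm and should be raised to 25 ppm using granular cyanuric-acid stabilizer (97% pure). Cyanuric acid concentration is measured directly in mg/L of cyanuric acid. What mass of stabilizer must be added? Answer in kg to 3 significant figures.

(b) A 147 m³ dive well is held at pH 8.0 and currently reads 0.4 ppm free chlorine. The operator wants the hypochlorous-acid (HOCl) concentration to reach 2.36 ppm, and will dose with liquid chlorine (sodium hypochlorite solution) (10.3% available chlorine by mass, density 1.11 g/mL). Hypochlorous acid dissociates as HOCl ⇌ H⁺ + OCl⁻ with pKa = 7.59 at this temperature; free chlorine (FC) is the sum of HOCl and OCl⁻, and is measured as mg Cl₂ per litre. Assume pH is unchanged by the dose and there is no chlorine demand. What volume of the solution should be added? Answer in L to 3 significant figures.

(a) 6.86 kg; (b) 10.3 L

(a) Volume: 87,900 US gal × 3.785 L/gal = 332,702 L.
(a) CYA to add: (25 − 5) = 20 mg/L × 332,702 L = 6654 g cyanuric acid.
(a) At 97% purity: 6654 / 0.97 = 6860 g product.

(b) Volume: 147 m³ = 147,000 L.
(b) [OCl⁻]/[HOCl] = 10^(pH − pKa) = 10^(8.0 − 7.59) = 2.57; fraction as HOCl = 1/(1 + 2.57) = 0.2801.
(b) Free chlorine required for 2.36 ppm HOCl: 2.36 / 0.2801 = 8.426 ppm.
(b) FC to add: 8.426 − 0.4 = 8.026 mg/L as Cl₂.
(b) Cl₂ equivalent: 8.026 mg/L × 147,000 L = 1180 g.
(b) Product at 10.3% available Cl: 1180 / 0.103 = 11,450 g.
(b) Volume: 11,450 g ÷ 1.11 g/mL = 10,320 mL.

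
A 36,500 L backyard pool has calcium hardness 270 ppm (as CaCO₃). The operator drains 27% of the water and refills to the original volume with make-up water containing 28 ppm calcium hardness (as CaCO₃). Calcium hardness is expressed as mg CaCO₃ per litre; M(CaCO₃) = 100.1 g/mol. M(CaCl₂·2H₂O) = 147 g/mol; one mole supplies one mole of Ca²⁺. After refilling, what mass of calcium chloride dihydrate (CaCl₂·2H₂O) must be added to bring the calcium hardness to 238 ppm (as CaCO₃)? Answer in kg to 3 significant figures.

1.79 kg

After draining 27% and refilling: 270 × 0.73 + 28 × 0.27 = 204.66 ppm.
Deficit to target: 238 − 204.66 = 33.34 mg/L.
As CaCO₃: 33.34 mg/L × 36,500 L = 1217 g; ÷ 100.1 = 12.16 mol Ca²⁺.
Mass: 12.16 × 147 = 1787 g.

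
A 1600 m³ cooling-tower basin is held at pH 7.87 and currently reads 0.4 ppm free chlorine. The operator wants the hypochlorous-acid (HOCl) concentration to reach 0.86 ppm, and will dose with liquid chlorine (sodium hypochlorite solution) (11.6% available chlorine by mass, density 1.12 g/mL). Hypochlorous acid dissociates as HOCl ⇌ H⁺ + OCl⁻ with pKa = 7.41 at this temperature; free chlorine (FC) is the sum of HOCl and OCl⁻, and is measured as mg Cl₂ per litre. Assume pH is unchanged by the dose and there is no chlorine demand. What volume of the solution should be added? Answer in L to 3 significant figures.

36.2 L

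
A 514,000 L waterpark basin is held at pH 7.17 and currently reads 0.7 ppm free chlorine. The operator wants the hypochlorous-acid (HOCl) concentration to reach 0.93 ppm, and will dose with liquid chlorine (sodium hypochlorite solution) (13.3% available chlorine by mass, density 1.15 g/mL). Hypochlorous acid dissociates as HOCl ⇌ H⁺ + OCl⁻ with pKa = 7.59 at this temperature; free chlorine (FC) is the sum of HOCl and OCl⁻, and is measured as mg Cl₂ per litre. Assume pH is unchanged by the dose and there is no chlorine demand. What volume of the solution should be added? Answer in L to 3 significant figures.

[OCl⁻]/[HOCl] = 10^(pH − pKa) = 10^(7.17 − 7.59) = 0.3802; fraction as HOCl = 1/(1 + 0.3802) = 0.7245.
Free chlorine required for 0.93 ppm HOCl: 0.93 / 0.7245 = 1.284 ppm.
FC to add: 1.284 − 0.7 = 0.5836 mg/L as Cl₂.
Cl₂ equivalent: 0.5836 mg/L × 514,000 L = 300 g.
Product at 13.3% available Cl: 300 / 0.133 = 2255 g.
Volume: 2255 g ÷ 1.15 g/mL = 1961 mL.

1.96 L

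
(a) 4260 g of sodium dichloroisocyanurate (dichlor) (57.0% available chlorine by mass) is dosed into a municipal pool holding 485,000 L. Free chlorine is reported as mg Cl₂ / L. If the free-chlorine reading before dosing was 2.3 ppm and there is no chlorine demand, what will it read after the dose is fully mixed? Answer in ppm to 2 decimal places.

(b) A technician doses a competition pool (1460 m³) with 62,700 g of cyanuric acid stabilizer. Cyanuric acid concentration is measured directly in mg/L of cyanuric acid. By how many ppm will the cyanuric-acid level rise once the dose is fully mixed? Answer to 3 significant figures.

(a) 7.31 ppm; (b) 42.9 ppm

(a) Available chlorine delivered: 4260 g × 0.57 = 2428 g as Cl₂.
(a) Concentration rise: 2428 g / 485,000 L = 5.007 mg/L = 5.01 ppm.
(a) Final FC: 2.3 + 5.01 = 7.31 ppm.

(b) Volume: 1460 m³ = 1,460,000 L.
(b) Rise: 62,700 g / 1,460,000 L × 1000 = 42.95 mg/L.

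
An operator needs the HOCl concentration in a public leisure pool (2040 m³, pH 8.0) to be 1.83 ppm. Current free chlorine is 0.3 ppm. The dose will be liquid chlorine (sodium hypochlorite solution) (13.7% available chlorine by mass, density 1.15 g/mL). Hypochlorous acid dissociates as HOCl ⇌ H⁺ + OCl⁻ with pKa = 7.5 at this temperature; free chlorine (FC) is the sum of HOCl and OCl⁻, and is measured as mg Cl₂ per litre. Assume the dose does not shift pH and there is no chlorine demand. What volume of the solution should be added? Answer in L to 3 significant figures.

Volume: 2040 m³ = 2,040,000 L.
[OCl⁻]/[HOCl] = 10^(pH − pKa) = 10^(8.0 − 7.5) = 3.162; fraction as HOCl = 1/(1 + 3.162) = 0.2403.
Free chlorine required for 1.83 ppm HOCl: 1.83 / 0.2403 = 7.617 ppm.
FC to add: 7.617 − 0.3 = 7.317 mg/L as Cl₂.
Cl₂ equivalent: 7.317 mg/L × 2,040,000 L = 14,930 g.
Product at 13.7% available Cl: 14,930 / 0.137 = 109,000 g.
Volume: 109,000 g ÷ 1.15 g/mL = 94,740 mL.

94.7 L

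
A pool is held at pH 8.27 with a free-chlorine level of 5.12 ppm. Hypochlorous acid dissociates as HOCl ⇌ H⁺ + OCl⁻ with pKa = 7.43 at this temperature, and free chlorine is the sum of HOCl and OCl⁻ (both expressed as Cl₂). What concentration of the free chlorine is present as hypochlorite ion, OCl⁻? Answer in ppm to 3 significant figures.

4.47 ppm

[OCl⁻]/[HOCl] = 10^(pH − pKa) = 10^(8.27 − 7.43) = 10^0.84 = 6.918.
Fraction as HOCl = 1 / (1 + 6.918) = 0.1263.
OCl⁻ = (1 − 0.1263) × 5.12 ppm = 4.473 ppm.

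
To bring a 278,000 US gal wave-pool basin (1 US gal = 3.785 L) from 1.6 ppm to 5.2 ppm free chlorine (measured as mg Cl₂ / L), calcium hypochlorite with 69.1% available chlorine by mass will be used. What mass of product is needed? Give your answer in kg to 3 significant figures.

5.48 kg

Volume: 278,000 US gal × 3.785 L/gal = 1,052,230 L.
Chlorine deficit: 5.2 − 1.6 = 3.6 ppm = 3.6 mg/L as Cl₂.
Cl₂ equivalent needed: 3.6 mg/L × 1,052,230 L = 3,788,000 mg = 3788 g.
Product at 69.1% available chlorine: 3788 / 0.691 = 5482 g.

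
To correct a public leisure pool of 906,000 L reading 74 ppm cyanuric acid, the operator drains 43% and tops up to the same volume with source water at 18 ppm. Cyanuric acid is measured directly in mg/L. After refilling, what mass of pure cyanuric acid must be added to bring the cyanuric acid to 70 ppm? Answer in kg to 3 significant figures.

After draining 43% and refilling: 74 × 0.57 + 18 × 0.43 = 49.92 ppm.
Deficit to target: 70 − 49.92 = 20.08 mg/L.
Mass: 20.08 mg/L × 906,000 L = 18,190 g cyanuric acid.

18.2 kg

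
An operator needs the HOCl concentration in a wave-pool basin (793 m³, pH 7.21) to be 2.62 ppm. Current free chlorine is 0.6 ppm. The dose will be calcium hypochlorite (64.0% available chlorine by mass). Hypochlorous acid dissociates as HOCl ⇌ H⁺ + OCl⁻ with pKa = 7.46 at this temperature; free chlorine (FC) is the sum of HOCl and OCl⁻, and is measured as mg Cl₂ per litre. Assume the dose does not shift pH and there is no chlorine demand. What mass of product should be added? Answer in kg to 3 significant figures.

4.33 kg

Volume: 793 m³ = 793,000 L.
[OCl⁻]/[HOCl] = 10^(pH − pKa) = 10^(7.21 − 7.46) = 0.5623; fraction as HOCl = 1/(1 + 0.5623) = 0.6401.
Free chlorine required for 2.62 ppm HOCl: 2.62 / 0.6401 = 4.093 ppm.
FC to add: 4.093 − 0.6 = 3.493 mg/L as Cl₂.
Cl₂ equivalent: 3.493 mg/L × 793,000 L = 2770 g.
Product at 64.0% available Cl: 2770 / 0.64 = 4328 g.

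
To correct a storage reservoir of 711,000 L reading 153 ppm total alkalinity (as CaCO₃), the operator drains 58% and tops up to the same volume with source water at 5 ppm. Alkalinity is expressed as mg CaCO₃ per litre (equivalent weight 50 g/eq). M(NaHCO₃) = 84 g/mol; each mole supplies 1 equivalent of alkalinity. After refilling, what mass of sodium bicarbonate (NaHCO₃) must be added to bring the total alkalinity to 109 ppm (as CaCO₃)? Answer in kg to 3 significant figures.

After draining 58% and refilling: 153 × 0.42 + 5 × 0.58 = 67.16 ppm.
Deficit to target: 109 − 67.16 = 41.84 mg/L.
As CaCO₃: 41.84 mg/L × 711,000 L = 29,750 g; ÷ 50 g/eq ÷ 1 = 595 mol NaHCO₃.
Mass: 595 × 84 = 49,980 g.

50.0 kg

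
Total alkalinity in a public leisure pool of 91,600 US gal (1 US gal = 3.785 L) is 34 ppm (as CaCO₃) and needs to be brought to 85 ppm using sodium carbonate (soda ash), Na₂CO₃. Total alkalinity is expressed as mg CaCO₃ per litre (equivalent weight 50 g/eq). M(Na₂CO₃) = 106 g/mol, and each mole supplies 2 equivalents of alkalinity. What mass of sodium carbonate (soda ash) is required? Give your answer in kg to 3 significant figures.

18.7 kg

Volume: 91,600 US gal × 3.785 L/gal = 346,706 L.
Alkalinity to add: (85 − 34) = 51 mg/L as CaCO₃ × 346,706 L = 17,680 g as CaCO₃.
Equivalents: 17,680 g ÷ 50 g/eq = 353.6 eq.
Each mole of Na₂CO₃ supplies 2 eq, so 353.6 / 2 = 176.8 mol.
Mass: 176.8 mol × 106 g/mol = 18,740 g.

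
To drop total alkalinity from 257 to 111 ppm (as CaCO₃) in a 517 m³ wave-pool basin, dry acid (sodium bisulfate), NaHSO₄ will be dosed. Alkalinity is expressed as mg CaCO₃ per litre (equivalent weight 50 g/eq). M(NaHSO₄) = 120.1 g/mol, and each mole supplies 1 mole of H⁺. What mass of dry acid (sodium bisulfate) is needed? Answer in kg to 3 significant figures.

181 kg

Volume: 517 m³ = 517,000 L.
Alkalinity to neutralize: (257 − 111) = 146 mg/L as CaCO₃ × 517,000 L = 75,480 g as CaCO₃.
Equivalents of H⁺ required: 75,480 ÷ 50 g/eq = 1510 eq = 1510 mol NaHSO₄.
Mass of NaHSO₄: 1510 × 120.1 = 181,300 g.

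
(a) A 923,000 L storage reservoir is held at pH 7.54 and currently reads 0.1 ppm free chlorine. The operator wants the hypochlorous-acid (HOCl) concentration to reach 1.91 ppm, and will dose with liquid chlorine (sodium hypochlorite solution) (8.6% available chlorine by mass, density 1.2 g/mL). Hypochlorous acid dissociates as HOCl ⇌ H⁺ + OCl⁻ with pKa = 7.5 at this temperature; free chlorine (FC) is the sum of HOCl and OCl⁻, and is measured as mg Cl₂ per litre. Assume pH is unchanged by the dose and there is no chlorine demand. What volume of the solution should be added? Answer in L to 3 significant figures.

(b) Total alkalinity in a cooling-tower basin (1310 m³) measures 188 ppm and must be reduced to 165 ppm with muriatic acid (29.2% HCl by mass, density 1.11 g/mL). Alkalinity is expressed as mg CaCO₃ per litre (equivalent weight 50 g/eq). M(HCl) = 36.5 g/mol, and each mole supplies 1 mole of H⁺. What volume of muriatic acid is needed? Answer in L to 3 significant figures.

(a) 34.9 L; (b) 67.9 L

(a) [OCl⁻]/[HOCl] = 10^(pH − pKa) = 10^(7.54 − 7.5) = 1.096; fraction as HOCl = 1/(1 + 1.096) = 0.477.
(a) Free chlorine required for 1.91 ppm HOCl: 1.91 / 0.477 = 4.004 ppm.
(a) FC to add: 4.004 − 0.1 = 3.904 mg/L as Cl₂.
(a) Cl₂ equivalent: 3.904 mg/L × 923,000 L = 3604 g.
(a) Product at 8.6% available Cl: 3604 / 0.086 = 41,900 g.
(a) Volume: 41,900 g ÷ 1.2 g/mL = 34,920 mL.

(b) Volume: 1310 m³ = 1,310,000 L.
(b) Alkalinity to neutralize: (188 − 165) = 23 mg/L as CaCO₃ × 1,310,000 L = 30,130 g as CaCO₃.
(b) Equivalents of H⁺ required: 30,130 ÷ 50 g/eq = 602.6 eq = 602.6 mol HCl.
(b) Mass of HCl: 602.6 × 36.5 = 21,990 g.
(b) Mass of 29.2% solution: 21,990 / 0.292 = 75,330 g.
(b) Volume: 75,330 g ÷ 1.11 g/mL = 67,860 mL.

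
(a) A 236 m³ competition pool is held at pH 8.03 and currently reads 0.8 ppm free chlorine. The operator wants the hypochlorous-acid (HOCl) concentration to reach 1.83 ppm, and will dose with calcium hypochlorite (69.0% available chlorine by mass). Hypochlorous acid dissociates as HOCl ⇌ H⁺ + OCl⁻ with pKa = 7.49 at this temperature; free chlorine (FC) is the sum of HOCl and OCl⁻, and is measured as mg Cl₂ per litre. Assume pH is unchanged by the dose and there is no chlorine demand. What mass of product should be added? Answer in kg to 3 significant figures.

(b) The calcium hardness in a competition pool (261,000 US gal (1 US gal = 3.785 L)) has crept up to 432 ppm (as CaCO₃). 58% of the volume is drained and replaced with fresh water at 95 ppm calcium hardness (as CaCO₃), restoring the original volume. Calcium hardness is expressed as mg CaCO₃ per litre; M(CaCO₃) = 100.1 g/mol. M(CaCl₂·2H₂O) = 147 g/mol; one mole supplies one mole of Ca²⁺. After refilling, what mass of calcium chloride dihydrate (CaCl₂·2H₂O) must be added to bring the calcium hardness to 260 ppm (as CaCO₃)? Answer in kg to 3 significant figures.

(a) Volume: 236 m³ = 236,000 L.
(a) [OCl⁻]/[HOCl] = 10^(pH − pKa) = 10^(8.03 − 7.49) = 3.467; fraction as HOCl = 1/(1 + 3.467) = 0.2238.
(a) Free chlorine required for 1.83 ppm HOCl: 1.83 / 0.2238 = 8.175 ppm.
(a) FC to add: 8.175 − 0.8 = 7.375 mg/L as Cl₂.
(a) Cl₂ equivalent: 7.375 mg/L × 236,000 L = 1741 g.
(a) Product at 69.0% available Cl: 1741 / 0.69 = 2523 g.

(b) Volume: 261,000 US gal × 3.785 L/gal = 987,885 L.
(b) After draining 58% and refilling: 432 × 0.42 + 95 × 0.58 = 236.54 ppm.
(b) Deficit to target: 260 − 236.54 = 23.46 mg/L.
(b) As CaCO₃: 23.46 mg/L × 987,885 L = 23,180 g; ÷ 100.1 = 231.5 mol Ca²⁺.
(b) Mass: 231.5 × 147 = 34,030 g.

(a) 2.52 kg; (b) 34.0 kg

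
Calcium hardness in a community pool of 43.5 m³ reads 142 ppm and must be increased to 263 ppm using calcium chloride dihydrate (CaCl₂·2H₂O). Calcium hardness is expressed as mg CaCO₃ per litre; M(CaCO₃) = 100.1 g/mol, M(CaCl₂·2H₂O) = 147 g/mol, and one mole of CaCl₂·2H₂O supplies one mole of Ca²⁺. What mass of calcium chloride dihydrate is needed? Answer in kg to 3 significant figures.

7.73 kg

Volume: 43.5 m³ = 43,500 L.
Hardness to add: (263 − 142) = 121 mg/L as CaCO₃ × 43,500 L = 5264 g as CaCO₃.
Moles of Ca²⁺ (1 mol Ca²⁺ ≡ 1 mol CaCO₃): 5264 / 100.1 g/mol = 52.58 mol.
Mass of CaCl₂·2H₂O: 52.58 × 147 = 7730 g.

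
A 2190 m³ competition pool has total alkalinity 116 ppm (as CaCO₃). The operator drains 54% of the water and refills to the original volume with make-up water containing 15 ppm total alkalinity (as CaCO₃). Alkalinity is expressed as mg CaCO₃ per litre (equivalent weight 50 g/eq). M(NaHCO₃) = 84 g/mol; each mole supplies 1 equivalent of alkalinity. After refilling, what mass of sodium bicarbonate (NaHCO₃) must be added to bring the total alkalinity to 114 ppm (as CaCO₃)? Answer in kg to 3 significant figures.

193 kg

Volume: 2190 m³ = 2,190,000 L.
After draining 54% and refilling: 116 × 0.46 + 15 × 0.54 = 61.46 ppm.
Deficit to target: 114 − 61.46 = 52.54 mg/L.
As CaCO₃: 52.54 mg/L × 2,190,000 L = 115,100 g; ÷ 50 g/eq ÷ 1 = 2301 mol NaHCO₃.
Mass: 2301 × 84 = 193,300 g.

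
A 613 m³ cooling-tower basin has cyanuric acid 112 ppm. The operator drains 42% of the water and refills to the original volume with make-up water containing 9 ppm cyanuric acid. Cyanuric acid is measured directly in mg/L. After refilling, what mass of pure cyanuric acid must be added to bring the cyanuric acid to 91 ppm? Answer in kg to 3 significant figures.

13.6 kg

Volume: 613 m³ = 613,000 L.
After draining 42% and refilling: 112 × 0.58 + 9 × 0.42 = 68.74 ppm.
Deficit to target: 91 − 68.74 = 22.26 mg/L.
Mass: 22.26 mg/L × 613,000 L = 13,650 g cyanuric acid.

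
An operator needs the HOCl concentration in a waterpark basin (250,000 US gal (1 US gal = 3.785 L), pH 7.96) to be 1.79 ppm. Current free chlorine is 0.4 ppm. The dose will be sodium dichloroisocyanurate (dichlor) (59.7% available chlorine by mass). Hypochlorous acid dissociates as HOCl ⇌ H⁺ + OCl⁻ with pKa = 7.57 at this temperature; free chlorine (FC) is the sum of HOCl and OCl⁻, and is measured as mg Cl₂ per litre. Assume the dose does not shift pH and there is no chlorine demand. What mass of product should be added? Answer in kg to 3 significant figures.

Volume: 250,000 US gal × 3.785 L/gal = 946,250 L.
[OCl⁻]/[HOCl] = 10^(pH − pKa) = 10^(7.96 − 7.57) = 2.455; fraction as HOCl = 1/(1 + 2.455) = 0.2895.
Free chlorine required for 1.79 ppm HOCl: 1.79 / 0.2895 = 6.184 ppm.
FC to add: 6.184 − 0.4 = 5.784 mg/L as Cl₂.
Cl₂ equivalent: 5.784 mg/L × 946,250 L = 5473 g.
Product at 59.7% available Cl: 5473 / 0.597 = 9168 g.

9.17 kg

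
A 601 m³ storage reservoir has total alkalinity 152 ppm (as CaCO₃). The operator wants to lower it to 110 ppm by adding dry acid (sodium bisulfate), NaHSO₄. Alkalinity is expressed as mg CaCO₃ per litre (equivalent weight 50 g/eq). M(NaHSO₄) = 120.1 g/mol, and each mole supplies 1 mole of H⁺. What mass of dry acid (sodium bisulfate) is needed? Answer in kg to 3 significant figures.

60.6 kg

Volume: 601 m³ = 601,000 L.
Alkalinity to neutralize: (152 − 110) = 42 mg/L as CaCO₃ × 601,000 L = 25,240 g as CaCO₃.
Equivalents of H⁺ required: 25,240 ÷ 50 g/eq = 504.8 eq = 504.8 mol NaHSO₄.
Mass of NaHSO₄: 504.8 × 120.1 = 60,630 g.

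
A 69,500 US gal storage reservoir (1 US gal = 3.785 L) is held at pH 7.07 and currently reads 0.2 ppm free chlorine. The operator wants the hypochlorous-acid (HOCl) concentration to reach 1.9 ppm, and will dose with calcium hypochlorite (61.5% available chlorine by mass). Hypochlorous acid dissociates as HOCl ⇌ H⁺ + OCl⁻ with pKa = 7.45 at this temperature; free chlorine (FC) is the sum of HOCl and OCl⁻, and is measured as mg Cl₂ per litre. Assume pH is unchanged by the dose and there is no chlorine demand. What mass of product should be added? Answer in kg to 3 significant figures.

Volume: 69,500 US gal × 3.785 L/gal = 263,058 L.
[OCl⁻]/[HOCl] = 10^(pH − pKa) = 10^(7.07 − 7.45) = 0.4169; fraction as HOCl = 1/(1 + 0.4169) = 0.7058.
Free chlorine required for 1.9 ppm HOCl: 1.9 / 0.7058 = 2.692 ppm.
FC to add: 2.692 − 0.2 = 2.492 mg/L as Cl₂.
Cl₂ equivalent: 2.492 mg/L × 263,058 L = 655.6 g.
Product at 61.5% available Cl: 655.6 / 0.615 = 1066 g.

1.07 kg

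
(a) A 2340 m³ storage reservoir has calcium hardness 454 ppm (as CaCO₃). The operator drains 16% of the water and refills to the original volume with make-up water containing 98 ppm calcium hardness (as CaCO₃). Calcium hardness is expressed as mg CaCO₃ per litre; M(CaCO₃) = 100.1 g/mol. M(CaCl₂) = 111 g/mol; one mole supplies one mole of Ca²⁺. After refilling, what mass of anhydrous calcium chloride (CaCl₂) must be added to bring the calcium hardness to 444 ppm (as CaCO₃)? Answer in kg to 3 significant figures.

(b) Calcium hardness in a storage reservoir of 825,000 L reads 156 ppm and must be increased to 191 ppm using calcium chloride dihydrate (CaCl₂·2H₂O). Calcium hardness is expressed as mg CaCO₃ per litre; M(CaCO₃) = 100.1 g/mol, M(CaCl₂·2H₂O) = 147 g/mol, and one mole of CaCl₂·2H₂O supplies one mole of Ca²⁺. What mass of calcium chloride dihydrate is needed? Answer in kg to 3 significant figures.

(a) 122 kg; (b) 42.4 kg

(a) Volume: 2340 m³ = 2,340,000 L.
(a) After draining 16% and refilling: 454 × 0.84 + 98 × 0.16 = 397.04 ppm.
(a) Deficit to target: 444 − 397.04 = 46.96 mg/L.
(a) As CaCO₃: 46.96 mg/L × 2,340,000 L = 109,900 g; ÷ 100.1 = 1098 mol Ca²⁺.
(a) Mass: 1098 × 111 = 121,900 g.

(b) Hardness to add: (191 − 156) = 35 mg/L as CaCO₃ × 825,000 L = 28,880 g as CaCO₃.
(b) Moles of Ca²⁺ (1 mol Ca²⁺ ≡ 1 mol CaCO₃): 28,880 / 100.1 g/mol = 288.5 mol.
(b) Mass of CaCl₂·2H₂O: 288.5 × 147 = 42,400 g.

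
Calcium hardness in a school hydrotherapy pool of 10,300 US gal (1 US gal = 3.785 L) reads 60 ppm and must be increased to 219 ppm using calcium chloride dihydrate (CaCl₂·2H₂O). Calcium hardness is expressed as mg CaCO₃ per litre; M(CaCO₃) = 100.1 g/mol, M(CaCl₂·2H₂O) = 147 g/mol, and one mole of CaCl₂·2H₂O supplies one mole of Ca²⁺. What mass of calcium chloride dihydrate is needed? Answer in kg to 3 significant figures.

Volume: 10,300 US gal × 3.785 L/gal = 38,986 L.
Hardness to add: (219 − 60) = 159 mg/L as CaCO₃ × 38,986 L = 6199 g as CaCO₃.
Moles of Ca²⁺ (1 mol Ca²⁺ ≡ 1 mol CaCO₃): 6199 / 100.1 g/mol = 61.93 mol.
Mass of CaCl₂·2H₂O: 61.93 × 147 = 9103 g.

9.10 kg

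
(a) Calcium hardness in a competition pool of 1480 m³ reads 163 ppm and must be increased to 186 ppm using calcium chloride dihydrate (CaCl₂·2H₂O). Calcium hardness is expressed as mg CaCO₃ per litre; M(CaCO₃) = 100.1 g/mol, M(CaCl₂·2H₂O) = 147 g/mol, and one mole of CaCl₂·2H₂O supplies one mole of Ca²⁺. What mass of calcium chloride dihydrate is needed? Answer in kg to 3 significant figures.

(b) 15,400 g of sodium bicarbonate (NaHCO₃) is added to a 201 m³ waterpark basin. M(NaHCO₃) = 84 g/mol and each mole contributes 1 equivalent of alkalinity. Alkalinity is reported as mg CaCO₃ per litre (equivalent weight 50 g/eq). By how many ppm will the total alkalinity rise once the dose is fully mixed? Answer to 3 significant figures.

(a) 50.0 kg; (b) 45.6 ppm

(a) Volume: 1480 m³ = 1,480,000 L.
(a) Hardness to add: (186 − 163) = 23 mg/L as CaCO₃ × 1,480,000 L = 34,040 g as CaCO₃.
(a) Moles of Ca²⁺ (1 mol Ca²⁺ ≡ 1 mol CaCO₃): 34,040 / 100.1 g/mol = 340.1 mol.
(a) Mass of CaCl₂·2H₂O: 340.1 × 147 = 49,990 g.

(b) Volume: 201 m³ = 201,000 L.
(b) Moles of NaHCO₃: 15,400 g ÷ 84 g/mol = 183.3 mol → 183.3 eq of alkalinity.
(b) As CaCO₃: 183.3 eq × 50 g/eq = 9167 g.
(b) Rise: 9167 g / 201,000 L × 1000 = 45.61 mg/L.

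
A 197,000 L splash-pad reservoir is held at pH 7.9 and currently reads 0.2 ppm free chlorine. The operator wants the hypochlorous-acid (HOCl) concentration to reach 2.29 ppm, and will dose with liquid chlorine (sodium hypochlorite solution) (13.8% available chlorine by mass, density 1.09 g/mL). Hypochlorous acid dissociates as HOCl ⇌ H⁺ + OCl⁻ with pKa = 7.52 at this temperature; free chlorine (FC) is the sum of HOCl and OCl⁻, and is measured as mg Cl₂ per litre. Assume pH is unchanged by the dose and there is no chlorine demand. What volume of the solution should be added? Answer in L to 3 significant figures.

[OCl⁻]/[HOCl] = 10^(pH − pKa) = 10^(7.9 − 7.52) = 2.399; fraction as HOCl = 1/(1 + 2.399) = 0.2942.
Free chlorine required for 2.29 ppm HOCl: 2.29 / 0.2942 = 7.783 ppm.
FC to add: 7.783 − 0.2 = 7.583 mg/L as Cl₂.
Cl₂ equivalent: 7.583 mg/L × 197,000 L = 1494 g.
Product at 13.8% available Cl: 1494 / 0.138 = 10,830 g.
Volume: 10,830 g ÷ 1.09 g/mL = 9932 mL.

9.93 L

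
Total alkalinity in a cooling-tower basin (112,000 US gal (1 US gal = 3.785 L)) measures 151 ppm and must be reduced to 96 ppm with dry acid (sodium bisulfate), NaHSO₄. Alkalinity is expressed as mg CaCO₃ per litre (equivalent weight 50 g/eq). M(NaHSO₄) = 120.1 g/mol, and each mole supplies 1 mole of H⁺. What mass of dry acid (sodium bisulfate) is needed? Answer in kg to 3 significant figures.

56.0 kg

Volume: 112,000 US gal × 3.785 L/gal = 423,920 L.
Alkalinity to neutralize: (151 − 96) = 55 mg/L as CaCO₃ × 423,920 L = 23,320 g as CaCO₃.
Equivalents of H⁺ required: 23,320 ÷ 50 g/eq = 466.3 eq = 466.3 mol NaHSO₄.
Mass of NaHSO₄: 466.3 × 120.1 = 56,000 g.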